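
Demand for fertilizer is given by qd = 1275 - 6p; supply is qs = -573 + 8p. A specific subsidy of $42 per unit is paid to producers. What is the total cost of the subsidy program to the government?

Government cost = $26334

Pre-subsidy: 1275 - 6p = -573 + 8p gives p* = 132, q* = 483.
With the subsidy, sellers receive ps = pb + 42 for each unit, where pb is the price buyers pay.
Supply in terms of pb becomes qs = -573 + 8(pb + 42) = -237 + 8pb. Setting this equal to demand: 1275 - 6pb = -237 + 8pb, so pb = 108.
Sellers receive ps = 108 + 42 = 150; q' = 1275 − 6·108 = 627.
Government outlay = subsidy × quantity = 42 × 627 = 26334.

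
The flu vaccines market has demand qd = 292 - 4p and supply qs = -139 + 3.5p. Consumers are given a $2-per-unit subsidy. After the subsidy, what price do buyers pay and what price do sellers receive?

Pre-subsidy: 292 - 4p = -139 + 3.5p gives p* = 862/15, q* = 932/15.
With the rebate, buyers effectively pay pb = ps − 2, where ps is the price sellers receive.
Demand in terms of ps becomes qd = 292 − 4(ps − 2) = 300 - 4ps. Setting this equal to supply: 300 - 4ps = -139 + 3.5ps, so ps = 878/15.
Buyers pay pb = 878/15 − 2 = 848/15; q' = -139 + 3.5·(878/15) = 988/15.

Buyers pay 848/15; sellers receive 878/15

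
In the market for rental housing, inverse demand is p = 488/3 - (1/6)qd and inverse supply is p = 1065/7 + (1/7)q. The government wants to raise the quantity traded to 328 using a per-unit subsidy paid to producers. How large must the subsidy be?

At q = 328, from the demand curve buyers pay pb = 488/3 − (1/6)·328 = 108; from the supply curve sellers need ps = 1065/7 + (1/7)·328 = 199.
The subsidy must fill the gap: s = ps − pb = 199 − 108 = 91.

Required subsidy s = 91 per unit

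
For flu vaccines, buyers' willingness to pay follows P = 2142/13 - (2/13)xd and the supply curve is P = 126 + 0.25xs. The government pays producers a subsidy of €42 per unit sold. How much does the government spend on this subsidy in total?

Pre-subsidy: 2142/13 - (2/13)x = 126 + 0.25x gives x* = 96 and P* = 150.
With the subsidy, sellers receive Ps = Pb + 42 for each unit, where Pb is the price buyers pay.
On the curves, Pb = 2142/13 - (2/13)x and Ps = 126 + 0.25x; the wedge Ps − Pb = 42 gives 126 + 0.25x − (2142/13 - (2/13)x) = 42, so x' = 200.
Then Pb = 2142/13 − (2/13)·200 = 134 and Ps = 126 + 0.25·200 = 176.
Government outlay = subsidy × quantity = 42 × 200 = 8400.

Government cost = €8400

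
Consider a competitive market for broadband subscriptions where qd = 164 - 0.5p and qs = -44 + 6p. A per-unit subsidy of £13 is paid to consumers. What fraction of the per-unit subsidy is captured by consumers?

Consumer share = 12/13

Pre-subsidy: 164 - 0.5p = -44 + 6p gives p* = 32, q* = 148.
With the rebate, buyers effectively pay pb = ps − 13, where ps is the price sellers receive.
Demand in terms of ps becomes qd = 164 − 0.5(ps − 13) = 170.5 - 0.5ps. Setting this equal to supply: 170.5 - 0.5ps = -44 + 6ps, so ps = 33.
Buyers pay pb = 33 − 13 = 20; q' = -44 + 6·33 = 154.
Buyers' price falls by p* − pb = 32 − 20 = 12; sellers' price rises by ps − p* = 33 − 32 = 1.
So consumers capture 12/13 = 12/13 of each unit of subsidy.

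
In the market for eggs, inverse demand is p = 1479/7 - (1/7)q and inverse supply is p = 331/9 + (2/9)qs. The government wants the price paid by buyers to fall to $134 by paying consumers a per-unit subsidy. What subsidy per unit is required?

Required subsidy s = $23 per unit

At a buyer price of 134, quantity demanded is 1479 − 7·134 = 541.
Sellers supply 541 only when they receive ps = 331/9 + (2/9)·541 = 157.
s = ps − pb = 157 − 134 = 23.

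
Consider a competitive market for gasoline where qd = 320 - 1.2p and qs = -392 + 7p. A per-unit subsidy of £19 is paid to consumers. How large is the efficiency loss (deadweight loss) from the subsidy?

Deadweight loss = 7581/41

Pre-subsidy: 320 - 1.2p = -392 + 7p gives p* = 3560/41, q* = 8848/41.
With the rebate, buyers effectively pay pb = ps − 19, where ps is the price sellers receive.
Demand in terms of ps becomes qd = 320 − 1.2(ps − 19) = 342.8 - 1.2ps. Setting this equal to supply: 342.8 - 1.2ps = -392 + 7ps, so ps = 3674/41.
Buyers pay pb = 3674/41 − 19 = 2895/41; q' = -392 + 7·(3674/41) = 9646/41.
The subsidy expands output by 9646/41 − 8848/41 = 798/41 past the efficient level; on those units the gap between marginal cost and willingness to pay runs from 0 up to 19.
DWL = ½ × 19 × 798/41 = 7581/41.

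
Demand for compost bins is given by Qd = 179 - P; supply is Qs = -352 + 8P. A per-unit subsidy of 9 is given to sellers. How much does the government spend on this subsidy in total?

Pre-subsidy: 179 - P = -352 + 8P gives P* = 59, Q* = 120.
With the subsidy, sellers receive Ps = Pb + 9 for each unit, where Pb is the price buyers pay.
Supply in terms of Pb becomes Qs = -352 + 8(Pb + 9) = -280 + 8Pb. Setting this equal to demand: 179 - Pb = -280 + 8Pb, so Pb = 51.
Sellers receive Ps = 51 + 9 = 60; Q' = 179 − 1·51 = 128.
Government outlay = subsidy × quantity = 9 × 128 = 1152.

Government cost = 1152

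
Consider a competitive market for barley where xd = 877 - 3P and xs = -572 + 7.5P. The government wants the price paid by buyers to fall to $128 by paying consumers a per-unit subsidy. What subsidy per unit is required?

At a buyer price of 128, quantity demanded is 877 − 3·128 = 493.
Sellers supply 493 only when they receive Ps with -572 + 7.5·Ps = 493, i.e. Ps = 142.
s = Ps − Pb = 142 − 128 = 14.

Required subsidy s = $14 per unit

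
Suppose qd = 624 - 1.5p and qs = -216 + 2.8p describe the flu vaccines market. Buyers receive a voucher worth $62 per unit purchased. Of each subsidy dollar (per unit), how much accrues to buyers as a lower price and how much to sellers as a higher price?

Buyers gain 1736/43 per unit; sellers gain 930/43 per unit

Pre-subsidy: 624 - 1.5p = -216 + 2.8p gives p* = 8400/43, q* = 14232/43.
With the rebate, buyers effectively pay pb = ps − 62, where ps is the price sellers receive.
Demand in terms of ps becomes qd = 624 − 1.5(ps − 62) = 717 - 1.5ps. Setting this equal to supply: 717 - 1.5ps = -216 + 2.8ps, so ps = 9330/43.
Buyers pay pb = 9330/43 − 62 = 6664/43; q' = -216 + 2.8·(9330/43) = 16836/43.
Buyers' price falls by p* − pb = 8400/43 − 6664/43 = 1736/43; sellers' price rises by ps − p* = 9330/43 − 8400/43 = 930/43.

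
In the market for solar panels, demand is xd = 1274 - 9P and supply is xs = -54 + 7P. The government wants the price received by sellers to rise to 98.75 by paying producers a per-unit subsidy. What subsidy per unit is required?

At a seller price of 98.75, quantity supplied is -54 + 7·98.75 = 637.25.
Buyers absorb 637.25 only when they pay Pb with 1274 − 9·Pb = 637.25, i.e. Pb = 70.75.
s = Ps − Pb = 98.75 − 70.75 = 28.

Required subsidy s = 28 per unit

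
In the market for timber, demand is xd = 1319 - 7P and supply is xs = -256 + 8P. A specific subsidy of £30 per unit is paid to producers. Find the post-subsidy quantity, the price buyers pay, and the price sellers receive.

x' = 696; buyers pay £89; sellers receive £119

Pre-subsidy: 1319 - 7P = -256 + 8P gives P* = 105, x* = 584.
With the subsidy, sellers receive Ps = Pb + 30 for each unit, where Pb is the price buyers pay.
Supply in terms of Pb becomes xs = -256 + 8(Pb + 30) = -16 + 8Pb. Setting this equal to demand: 1319 - 7Pb = -16 + 8Pb, so Pb = 89.
Sellers receive Ps = 89 + 30 = 119; x' = 1319 − 7·89 = 696.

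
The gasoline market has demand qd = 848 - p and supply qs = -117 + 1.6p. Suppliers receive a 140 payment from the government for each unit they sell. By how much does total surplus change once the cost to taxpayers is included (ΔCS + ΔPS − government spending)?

Net change in total surplus = -78400/13

Pre-subsidy: 848 - p = -117 + 1.6p gives p* = 4825/13, q* = 6199/13.
With the subsidy, sellers receive ps = pb + 140 for each unit, where pb is the price buyers pay.
Supply in terms of pb becomes qs = -117 + 1.6(pb + 140) = 107 + 1.6pb. Setting this equal to demand: 848 - pb = 107 + 1.6pb, so pb = 285.
Sellers receive ps = 285 + 140 = 425; q' = 848 − 1·285 = 563.
ΔCS = ½(6199/13 + 563)(4825/13 − 285) = 7570080/169; ΔPS = ½(6199/13 + 563)(425 − 4825/13) = 4731300/169.
Government spending = 140 × 563 = 78820.
Net change = 7570080/169 + 4731300/169 − 78820 = -78400/13. The loss equals the DWL triangle ½·140·1120/13.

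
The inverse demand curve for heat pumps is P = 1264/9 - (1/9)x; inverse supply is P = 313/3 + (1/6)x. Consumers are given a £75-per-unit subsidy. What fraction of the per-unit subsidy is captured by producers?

Producer share = 0.6

Pre-subsidy: 1264/9 - (1/9)x = 313/3 + (1/6)x gives x* = 130 and P* = 126.
With the rebate, buyers effectively pay Pb = Ps − 75, where Ps is the price sellers receive.
On the curves, Pb = 1264/9 - (1/9)x and Ps = 313/3 + (1/6)x; the wedge Ps − Pb = 75 gives 313/3 + (1/6)x − (1264/9 - (1/9)x) = 75, so x' = 400.
Then Pb = 1264/9 − (1/9)·400 = 96 and Ps = 313/3 + (1/6)·400 = 171.
Buyers' price falls by P* − Pb = 126 − 96 = 30; sellers' price rises by Ps − P* = 171 − 126 = 45.
So producers capture 45/75 = 0.6 of each unit of subsidy.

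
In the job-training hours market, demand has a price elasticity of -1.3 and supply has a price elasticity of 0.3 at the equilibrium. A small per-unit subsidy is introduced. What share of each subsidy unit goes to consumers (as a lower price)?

For a small subsidy around the equilibrium, the benefit split depends on the relative slopes, which at a point are proportional to the elasticities.
Buyer share = εs/(εs + |εd|) = 0.3/(0.3 + 1.3) = 0.1875; seller share = |εd|/(εs + |εd|) = 0.8125.

Consumer share = 0.1875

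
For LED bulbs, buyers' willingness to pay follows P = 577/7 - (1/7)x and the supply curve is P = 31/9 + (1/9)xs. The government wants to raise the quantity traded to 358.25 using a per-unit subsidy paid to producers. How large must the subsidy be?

Required subsidy s = 12 per unit

At x = 358.25, from the demand curve buyers pay Pb = 577/7 − (1/7)·358.25 = 31.25; from the supply curve sellers need Ps = 31/9 + (1/9)·358.25 = 43.25.
The subsidy must fill the gap: s = Ps − Pb = 43.25 − 31.25 = 12.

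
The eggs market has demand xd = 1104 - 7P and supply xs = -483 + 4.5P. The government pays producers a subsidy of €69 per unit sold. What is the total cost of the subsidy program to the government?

Pre-subsidy: 1104 - 7P = -483 + 4.5P gives P* = 138, x* = 138.
With the subsidy, sellers receive Ps = Pb + 69 for each unit, where Pb is the price buyers pay.
Supply in terms of Pb becomes xs = -483 + 4.5(Pb + 69) = -172.5 + 4.5Pb. Setting this equal to demand: 1104 - 7Pb = -172.5 + 4.5Pb, so Pb = 111.
Sellers receive Ps = 111 + 69 = 180; x' = 1104 − 7·111 = 327.
Government outlay = subsidy × quantity = 69 × 327 = 22563.

Government cost = €22563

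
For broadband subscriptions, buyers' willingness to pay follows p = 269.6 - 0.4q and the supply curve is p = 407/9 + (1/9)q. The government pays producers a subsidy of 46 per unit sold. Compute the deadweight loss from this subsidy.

Pre-subsidy: 269.6 - 0.4q = 407/9 + (1/9)q gives q* = 439 and p* = 94.
With the subsidy, sellers receive ps = pb + 46 for each unit, where pb is the price buyers pay.
On the curves, pb = 269.6 - 0.4q and ps = 407/9 + (1/9)q; the wedge ps − pb = 46 gives 407/9 + (1/9)q − (269.6 - 0.4q) = 46, so q' = 529.
Then pb = 269.6 − 0.4·529 = 58 and ps = 407/9 + (1/9)·529 = 104.
The subsidy expands output by 529 − 439 = 90 past the efficient level; on those units the gap between marginal cost and willingness to pay runs from 0 up to 46.
DWL = ½ × 46 × 90 = 2070.

Deadweight loss = 2070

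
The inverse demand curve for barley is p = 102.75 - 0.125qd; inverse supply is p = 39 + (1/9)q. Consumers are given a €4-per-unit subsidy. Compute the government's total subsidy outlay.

Pre-subsidy: 102.75 - 0.125q = 39 + (1/9)q gives q* = 270 and p* = 69.
With the rebate, buyers effectively pay pb = ps − 4, where ps is the price sellers receive.
On the curves, pb = 102.75 - 0.125q and ps = 39 + (1/9)q; the wedge ps − pb = 4 gives 39 + (1/9)q − (102.75 - 0.125q) = 4, so q' = 4878/17.
Then pb = 102.75 − 0.125·(4878/17) = 1137/17 and ps = 39 + (1/9)·(4878/17) = 1205/17.
Government outlay = subsidy × quantity = 4 × 4878/17 = 19512/17.

Government cost = 19512/17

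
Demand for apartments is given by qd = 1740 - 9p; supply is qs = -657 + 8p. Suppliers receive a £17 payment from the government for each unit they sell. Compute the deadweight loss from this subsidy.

Pre-subsidy: 1740 - 9p = -657 + 8p gives p* = 141, q* = 471.
With the subsidy, sellers receive ps = pb + 17 for each unit, where pb is the price buyers pay.
Supply in terms of pb becomes qs = -657 + 8(pb + 17) = -521 + 8pb. Setting this equal to demand: 1740 - 9pb = -521 + 8pb, so pb = 133.
Sellers receive ps = 133 + 17 = 150; q' = 1740 − 9·133 = 543.
The subsidy expands output by 543 − 471 = 72 past the efficient level; on those units the gap between marginal cost and willingness to pay runs from 0 up to 17.
DWL = ½ × 17 × 72 = 612.

Deadweight loss = £612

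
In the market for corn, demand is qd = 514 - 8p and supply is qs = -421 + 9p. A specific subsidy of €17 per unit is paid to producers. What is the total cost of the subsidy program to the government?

Government cost = €2482

Pre-subsidy: 514 - 8p = -421 + 9p gives p* = 55, q* = 74.
With the subsidy, sellers receive ps = pb + 17 for each unit, where pb is the price buyers pay.
Supply in terms of pb becomes qs = -421 + 9(pb + 17) = -268 + 9pb. Setting this equal to demand: 514 - 8pb = -268 + 9pb, so pb = 46.
Sellers receive ps = 46 + 17 = 63; q' = 514 − 8·46 = 146.
Government outlay = subsidy × quantity = 17 × 146 = 2482.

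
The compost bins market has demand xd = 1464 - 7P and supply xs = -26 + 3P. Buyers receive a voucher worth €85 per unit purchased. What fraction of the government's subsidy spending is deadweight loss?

Pre-subsidy: 1464 - 7P = -26 + 3P gives P* = 149, x* = 421.
With the rebate, buyers effectively pay Pb = Ps − 85, where Ps is the price sellers receive.
Demand in terms of Ps becomes xd = 1464 − 7(Ps − 85) = 2059 - 7Ps. Setting this equal to supply: 2059 - 7Ps = -26 + 3Ps, so Ps = 208.5.
Buyers pay Pb = 208.5 − 85 = 123.5; x' = -26 + 3·208.5 = 599.5.
ΔCS = ½(421 + 599.5)(149 − 123.5) = 13011.375; ΔPS = ½(421 + 599.5)(208.5 − 149) = 30359.875.
Government spending = 85 × 599.5 = 50957.5.
DWL = ½ × 85 × (599.5 − 421) = 7586.25; fraction = 7586.25 / 50957.5 = 357/2398.

DWL / government spending = 357/2398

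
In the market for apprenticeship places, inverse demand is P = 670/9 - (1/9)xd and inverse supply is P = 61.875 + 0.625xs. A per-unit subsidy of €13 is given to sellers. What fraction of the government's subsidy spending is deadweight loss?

DWL / government spending = 468/1841

Pre-subsidy: 670/9 - (1/9)x = 61.875 + 0.625x gives x* = 905/53 and P* = 3845/53.
With the subsidy, sellers receive Ps = Pb + 13 for each unit, where Pb is the price buyers pay.
On the curves, Pb = 670/9 - (1/9)x and Ps = 61.875 + 0.625x; the wedge Ps − Pb = 13 gives 61.875 + 0.625x − (670/9 - (1/9)x) = 13, so x' = 1841/53.
Then Pb = 670/9 − (1/9)·(1841/53) = 3741/53 and Ps = 61.875 + 0.625·(1841/53) = 4430/53.
ΔCS = ½(905/53 + 1841/53)(3845/53 − 3741/53) = 142792/2809; ΔPS = ½(905/53 + 1841/53)(4430/53 − 3845/53) = 803205/2809.
Government spending = 13 × 1841/53 = 23933/53.
DWL = ½ × 13 × (1841/53 − 905/53) = 6084/53; fraction = (6084/53) / (23933/53) = 468/1841.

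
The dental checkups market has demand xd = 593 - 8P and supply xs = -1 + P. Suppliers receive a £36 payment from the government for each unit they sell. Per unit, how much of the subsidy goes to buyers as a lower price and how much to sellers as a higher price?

Buyers gain £4 per unit; sellers gain £32 per unit

Pre-subsidy: 593 - 8P = -1 + P gives P* = 66, x* = 65.
With the subsidy, sellers receive Ps = Pb + 36 for each unit, where Pb is the price buyers pay.
Supply in terms of Pb becomes xs = -1 + 1(Pb + 36) = 35 + Pb. Setting this equal to demand: 593 - 8Pb = 35 + Pb, so Pb = 62.
Sellers receive Ps = 62 + 36 = 98; x' = 593 − 8·62 = 97.
Buyers' price falls by P* − Pb = 66 − 62 = 4; sellers' price rises by Ps − P* = 98 − 66 = 32.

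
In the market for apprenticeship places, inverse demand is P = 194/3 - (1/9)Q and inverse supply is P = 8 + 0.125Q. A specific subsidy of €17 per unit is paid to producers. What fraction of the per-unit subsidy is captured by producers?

Pre-subsidy: 194/3 - (1/9)Q = 8 + 0.125Q gives Q* = 240 and P* = 38.
With the subsidy, sellers receive Ps = Pb + 17 for each unit, where Pb is the price buyers pay.
On the curves, Pb = 194/3 - (1/9)Q and Ps = 8 + 0.125Q; the wedge Ps − Pb = 17 gives 8 + 0.125Q − (194/3 - (1/9)Q) = 17, so Q' = 312.
Then Pb = 194/3 − (1/9)·312 = 30 and Ps = 8 + 0.125·312 = 47.
Buyers' price falls by P* − Pb = 38 − 30 = 8; sellers' price rises by Ps − P* = 47 − 38 = 9.
So producers capture 9/17 = 9/17 of each unit of subsidy.

Producer share = 9/17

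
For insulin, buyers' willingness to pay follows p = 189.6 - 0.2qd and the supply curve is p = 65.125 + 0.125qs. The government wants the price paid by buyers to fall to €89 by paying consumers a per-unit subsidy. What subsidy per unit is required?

Required subsidy s = €39 per unit

At a buyer price of 89, quantity demanded is 948 − 5·89 = 503.
Sellers supply 503 only when they receive ps = 65.125 + 0.125·503 = 128.
s = ps − pb = 128 − 89 = 39.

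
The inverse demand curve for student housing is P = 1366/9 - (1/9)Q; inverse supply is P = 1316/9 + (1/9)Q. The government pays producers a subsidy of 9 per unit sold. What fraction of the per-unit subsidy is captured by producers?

Producer share = 0.5

Pre-subsidy: 1366/9 - (1/9)Q = 1316/9 + (1/9)Q gives Q* = 25 and P* = 149.
With the subsidy, sellers receive Ps = Pb + 9 for each unit, where Pb is the price buyers pay.
On the curves, Pb = 1366/9 - (1/9)Q and Ps = 1316/9 + (1/9)Q; the wedge Ps − Pb = 9 gives 1316/9 + (1/9)Q − (1366/9 - (1/9)Q) = 9, so Q' = 65.5.
Then Pb = 1366/9 − (1/9)·65.5 = 144.5 and Ps = 1316/9 + (1/9)·65.5 = 153.5.
Buyers' price falls by P* − Pb = 149 − 144.5 = 4.5; sellers' price rises by Ps − P* = 153.5 − 149 = 4.5.
So producers capture 4.5/9 = 0.5 of each unit of subsidy.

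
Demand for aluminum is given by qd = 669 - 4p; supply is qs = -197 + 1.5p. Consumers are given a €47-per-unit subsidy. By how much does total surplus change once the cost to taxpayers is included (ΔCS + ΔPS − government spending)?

Pre-subsidy: 669 - 4p = -197 + 1.5p gives p* = 1732/11, q* = 431/11.
With the rebate, buyers effectively pay pb = ps − 47, where ps is the price sellers receive.
Demand in terms of ps becomes qd = 669 − 4(ps − 47) = 857 - 4ps. Setting this equal to supply: 857 - 4ps = -197 + 1.5ps, so ps = 2108/11.
Buyers pay pb = 2108/11 − 47 = 1591/11; q' = -197 + 1.5·(2108/11) = 995/11.
ΔCS = ½(431/11 + 995/11)(1732/11 − 1591/11) = 100533/121; ΔPS = ½(431/11 + 995/11)(2108/11 − 1732/11) = 268088/121.
Government spending = 47 × 995/11 = 46765/11.
Net change = 100533/121 + 268088/121 − 46765/11 = -13254/11. The loss equals the DWL triangle ½·47·564/11.

Net change in total surplus = -13254/11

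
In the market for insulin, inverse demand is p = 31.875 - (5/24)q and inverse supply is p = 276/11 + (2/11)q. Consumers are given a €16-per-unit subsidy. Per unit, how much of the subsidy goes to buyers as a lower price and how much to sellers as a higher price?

Buyers gain 880/103 per unit; sellers gain 768/103 per unit

Pre-subsidy: 31.875 - (5/24)q = 276/11 + (2/11)q gives q* = 1791/103 and p* = 2910/103.
With the rebate, buyers effectively pay pb = ps − 16, where ps is the price sellers receive.
On the curves, pb = 31.875 - (5/24)q and ps = 276/11 + (2/11)q; the wedge ps − pb = 16 gives 276/11 + (2/11)q − (31.875 - (5/24)q) = 16, so q' = 6015/103.
Then pb = 31.875 − (5/24)·(6015/103) = 2030/103 and ps = 276/11 + (2/11)·(6015/103) = 3678/103.
Buyers' price falls by p* − pb = 2910/103 − 2030/103 = 880/103; sellers' price rises by ps − p* = 3678/103 − 2910/103 = 768/103.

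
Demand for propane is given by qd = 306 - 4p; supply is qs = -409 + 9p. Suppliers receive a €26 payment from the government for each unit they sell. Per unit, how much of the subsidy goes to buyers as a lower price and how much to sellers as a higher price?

Pre-subsidy: 306 - 4p = -409 + 9p gives p* = 55, q* = 86.
With the subsidy, sellers receive ps = pb + 26 for each unit, where pb is the price buyers pay.
Supply in terms of pb becomes qs = -409 + 9(pb + 26) = -175 + 9pb. Setting this equal to demand: 306 - 4pb = -175 + 9pb, so pb = 37.
Sellers receive ps = 37 + 26 = 63; q' = 306 − 4·37 = 158.
Buyers' price falls by p* − pb = 55 − 37 = 18; sellers' price rises by ps − p* = 63 − 55 = 8.

Buyers gain €18 per unit; sellers gain €8 per unit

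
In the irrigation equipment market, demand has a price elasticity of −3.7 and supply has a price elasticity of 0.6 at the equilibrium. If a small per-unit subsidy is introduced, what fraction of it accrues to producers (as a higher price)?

Producer share = 37/43

For a small subsidy around the equilibrium, the benefit split depends on the relative slopes, which at a point are proportional to the elasticities.
Buyer share = εs/(εs + |εd|) = 0.6/(0.6 + 3.7) = 6/43; seller share = |εd|/(εs + |εd|) = 37/43.
So producers capture 37/43 of the subsidy.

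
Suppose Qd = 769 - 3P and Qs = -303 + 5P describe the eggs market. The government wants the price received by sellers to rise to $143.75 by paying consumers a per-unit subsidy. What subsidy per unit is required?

Required subsidy s = $26 per unit

At a seller price of 143.75, quantity supplied is -303 + 5·143.75 = 415.75.
Buyers absorb 415.75 only when they pay Pb with 769 − 3·Pb = 415.75, i.e. Pb = 117.75.
s = Ps − Pb = 143.75 − 117.75 = 26.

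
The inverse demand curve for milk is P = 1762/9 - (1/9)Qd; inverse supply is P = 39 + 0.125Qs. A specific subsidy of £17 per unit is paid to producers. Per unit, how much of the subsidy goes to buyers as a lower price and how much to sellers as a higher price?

Buyers gain £8 per unit; sellers gain £9 per unit

Pre-subsidy: 1762/9 - (1/9)Q = 39 + 0.125Q gives Q* = 664 and P* = 122.
With the subsidy, sellers receive Ps = Pb + 17 for each unit, where Pb is the price buyers pay.
On the curves, Pb = 1762/9 - (1/9)Q and Ps = 39 + 0.125Q; the wedge Ps − Pb = 17 gives 39 + 0.125Q − (1762/9 - (1/9)Q) = 17, so Q' = 736.
Then Pb = 1762/9 − (1/9)·736 = 114 and Ps = 39 + 0.125·736 = 131.
Buyers' price falls by P* − Pb = 122 − 114 = 8; sellers' price rises by Ps − P* = 131 − 122 = 9.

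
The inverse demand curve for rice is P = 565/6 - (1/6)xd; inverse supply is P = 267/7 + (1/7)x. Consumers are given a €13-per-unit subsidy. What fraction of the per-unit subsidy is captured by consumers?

Pre-subsidy: 565/6 - (1/6)x = 267/7 + (1/7)x gives x* = 181 and P* = 64.
With the rebate, buyers effectively pay Pb = Ps − 13, where Ps is the price sellers receive.
On the curves, Pb = 565/6 - (1/6)x and Ps = 267/7 + (1/7)x; the wedge Ps − Pb = 13 gives 267/7 + (1/7)x − (565/6 - (1/6)x) = 13, so x' = 223.
Then Pb = 565/6 − (1/6)·223 = 57 and Ps = 267/7 + (1/7)·223 = 70.
Buyers' price falls by P* − Pb = 64 − 57 = 7; sellers' price rises by Ps − P* = 70 − 64 = 6.
So consumers capture 7/13 = 7/13 of each unit of subsidy.

Consumer share = 7/13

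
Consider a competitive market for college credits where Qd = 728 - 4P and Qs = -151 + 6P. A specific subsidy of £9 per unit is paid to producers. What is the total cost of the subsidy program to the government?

Pre-subsidy: 728 - 4P = -151 + 6P gives P* = 87.9, Q* = 376.4.
With the subsidy, sellers receive Ps = Pb + 9 for each unit, where Pb is the price buyers pay.
Supply in terms of Pb becomes Qs = -151 + 6(Pb + 9) = -97 + 6Pb. Setting this equal to demand: 728 - 4Pb = -97 + 6Pb, so Pb = 82.5.
Sellers receive Ps = 82.5 + 9 = 91.5; Q' = 728 − 4·82.5 = 398.
Government outlay = subsidy × quantity = 9 × 398 = 3582.

Government cost = £3582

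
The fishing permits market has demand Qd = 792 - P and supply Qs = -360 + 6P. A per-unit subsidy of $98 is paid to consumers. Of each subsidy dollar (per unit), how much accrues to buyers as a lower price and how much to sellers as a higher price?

Pre-subsidy: 792 - P = -360 + 6P gives P* = 1152/7, Q* = 4392/7.
With the rebate, buyers effectively pay Pb = Ps − 98, where Ps is the price sellers receive.
Demand in terms of Ps becomes Qd = 792 − 1(Ps − 98) = 890 - Ps. Setting this equal to supply: 890 - Ps = -360 + 6Ps, so Ps = 1250/7.
Buyers pay Pb = 1250/7 − 98 = 564/7; Q' = -360 + 6·(1250/7) = 4980/7.
Buyers' price falls by P* − Pb = 1152/7 − 564/7 = 84; sellers' price rises by Ps − P* = 1250/7 − 1152/7 = 14.

Buyers gain $84 per unit; sellers gain $14 per unit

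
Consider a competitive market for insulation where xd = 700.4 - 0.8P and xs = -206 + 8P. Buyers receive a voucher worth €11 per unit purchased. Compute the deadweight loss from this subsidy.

Deadweight loss = €44

Pre-subsidy: 700.4 - 0.8P = -206 + 8P gives P* = 103, x* = 618.
With the rebate, buyers effectively pay Pb = Ps − 11, where Ps is the price sellers receive.
Demand in terms of Ps becomes xd = 700.4 − 0.8(Ps − 11) = 709.2 - 0.8Ps. Setting this equal to supply: 709.2 - 0.8Ps = -206 + 8Ps, so Ps = 104.
Buyers pay Pb = 104 − 11 = 93; x' = -206 + 8·104 = 626.
The subsidy expands output by 626 − 618 = 8 past the efficient level; on those units the gap between marginal cost and willingness to pay runs from 0 up to 11.
DWL = ½ × 11 × 8 = 44.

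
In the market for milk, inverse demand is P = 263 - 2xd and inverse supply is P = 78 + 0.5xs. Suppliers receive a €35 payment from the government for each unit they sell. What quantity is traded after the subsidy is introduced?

Pre-subsidy: 263 - 2x = 78 + 0.5x gives x* = 74 and P* = 115.
With the subsidy, sellers receive Ps = Pb + 35 for each unit, where Pb is the price buyers pay.
On the curves, Pb = 263 - 2x and Ps = 78 + 0.5x; the wedge Ps − Pb = 35 gives 78 + 0.5x − (263 - 2x) = 35, so x' = 88.
Then Pb = 263 − 2·88 = 87 and Ps = 78 + 0.5·88 = 122.

x' = 88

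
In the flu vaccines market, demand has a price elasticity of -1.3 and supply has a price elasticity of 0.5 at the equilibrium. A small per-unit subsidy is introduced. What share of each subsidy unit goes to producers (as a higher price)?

Producer share = 13/18

For a small subsidy around the equilibrium, the benefit split depends on the relative slopes, which at a point are proportional to the elasticities.
Buyer share = εs/(εs + |εd|) = 0.5/(0.5 + 1.3) = 5/18; seller share = |εd|/(εs + |εd|) = 13/18.
So producers capture 13/18 of the subsidy.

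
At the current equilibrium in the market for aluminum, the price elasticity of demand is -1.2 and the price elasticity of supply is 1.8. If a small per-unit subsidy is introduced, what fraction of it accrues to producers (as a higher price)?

Producer share = 0.4

For a small subsidy around the equilibrium, the benefit split depends on the relative slopes, which at a point are proportional to the elasticities.
Buyer share = εs/(εs + |εd|) = 1.8/(1.8 + 1.2) = 0.6; seller share = |εd|/(εs + |εd|) = 0.4.
So producers capture 0.4 of the subsidy.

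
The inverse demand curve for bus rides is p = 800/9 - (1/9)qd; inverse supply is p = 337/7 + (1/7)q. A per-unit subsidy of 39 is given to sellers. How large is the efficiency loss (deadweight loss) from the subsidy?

Deadweight loss = 2994.46875

Pre-subsidy: 800/9 - (1/9)q = 337/7 + (1/7)q gives q* = 160.4375 and p* = 71.0625.
With the subsidy, sellers receive ps = pb + 39 for each unit, where pb is the price buyers pay.
On the curves, pb = 800/9 - (1/9)q and ps = 337/7 + (1/7)q; the wedge ps − pb = 39 gives 337/7 + (1/7)q − (800/9 - (1/9)q) = 39, so q' = 314.
Then pb = 800/9 − (1/9)·314 = 54 and ps = 337/7 + (1/7)·314 = 93.
The subsidy expands output by 314 − 160.4375 = 153.5625 past the efficient level; on those units the gap between marginal cost and willingness to pay runs from 0 up to 39.
DWL = ½ × 39 × 153.5625 = 2994.46875.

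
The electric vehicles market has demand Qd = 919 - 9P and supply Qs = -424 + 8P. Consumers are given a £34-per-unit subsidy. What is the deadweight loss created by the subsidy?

Pre-subsidy: 919 - 9P = -424 + 8P gives P* = 79, Q* = 208.
With the rebate, buyers effectively pay Pb = Ps − 34, where Ps is the price sellers receive.
Demand in terms of Ps becomes Qd = 919 − 9(Ps − 34) = 1225 - 9Ps. Setting this equal to supply: 1225 - 9Ps = -424 + 8Ps, so Ps = 97.
Buyers pay Pb = 97 − 34 = 63; Q' = -424 + 8·97 = 352.
The subsidy expands output by 352 − 208 = 144 past the efficient level; on those units the gap between marginal cost and willingness to pay runs from 0 up to 34.
DWL = ½ × 34 × 144 = 2448.

Deadweight loss = £2448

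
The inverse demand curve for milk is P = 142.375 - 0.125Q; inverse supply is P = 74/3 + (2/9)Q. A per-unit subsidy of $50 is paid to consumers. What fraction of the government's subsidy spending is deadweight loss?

DWL / government spending = 24/161

Pre-subsidy: 142.375 - 0.125Q = 74/3 + (2/9)Q gives Q* = 339 and P* = 100.
With the rebate, buyers effectively pay Pb = Ps − 50, where Ps is the price sellers receive.
On the curves, Pb = 142.375 - 0.125Q and Ps = 74/3 + (2/9)Q; the wedge Ps − Pb = 50 gives 74/3 + (2/9)Q − (142.375 - 0.125Q) = 50, so Q' = 483.
Then Pb = 142.375 − 0.125·483 = 82 and Ps = 74/3 + (2/9)·483 = 132.
ΔCS = ½(339 + 483)(100 − 82) = 7398; ΔPS = ½(339 + 483)(132 − 100) = 13152.
Government spending = 50 × 483 = 24150.
DWL = ½ × 50 × (483 − 339) = 3600; fraction = 3600 / 24150 = 24/161.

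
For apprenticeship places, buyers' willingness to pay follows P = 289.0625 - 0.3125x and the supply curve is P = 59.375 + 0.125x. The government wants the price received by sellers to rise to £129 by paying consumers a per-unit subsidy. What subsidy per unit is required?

At a seller price of 129, quantity supplied is -475 + 8·129 = 557.
Buyers absorb 557 only when they pay Pb = 289.0625 − 0.3125·557 = 115.
s = Ps − Pb = 129 − 115 = 14.

Required subsidy s = £14 per unit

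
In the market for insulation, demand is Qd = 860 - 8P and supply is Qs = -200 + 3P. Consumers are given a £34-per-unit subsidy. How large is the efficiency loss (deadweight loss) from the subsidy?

Pre-subsidy: 860 - 8P = -200 + 3P gives P* = 1060/11, Q* = 980/11.
With the rebate, buyers effectively pay Pb = Ps − 34, where Ps is the price sellers receive.
Demand in terms of Ps becomes Qd = 860 − 8(Ps − 34) = 1132 - 8Ps. Setting this equal to supply: 1132 - 8Ps = -200 + 3Ps, so Ps = 1332/11.
Buyers pay Pb = 1332/11 − 34 = 958/11; Q' = -200 + 3·(1332/11) = 1796/11.
The subsidy expands output by 1796/11 − 980/11 = 816/11 past the efficient level; on those units the gap between marginal cost and willingness to pay runs from 0 up to 34.
DWL = ½ × 34 × 816/11 = 13872/11.

Deadweight loss = 13872/11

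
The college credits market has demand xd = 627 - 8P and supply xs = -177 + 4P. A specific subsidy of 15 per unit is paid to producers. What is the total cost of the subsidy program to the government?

Pre-subsidy: 627 - 8P = -177 + 4P gives P* = 67, x* = 91.
With the subsidy, sellers receive Ps = Pb + 15 for each unit, where Pb is the price buyers pay.
Supply in terms of Pb becomes xs = -177 + 4(Pb + 15) = -117 + 4Pb. Setting this equal to demand: 627 - 8Pb = -117 + 4Pb, so Pb = 62.
Sellers receive Ps = 62 + 15 = 77; x' = 627 − 8·62 = 131.
Government outlay = subsidy × quantity = 15 × 131 = 1965.

Government cost = 1965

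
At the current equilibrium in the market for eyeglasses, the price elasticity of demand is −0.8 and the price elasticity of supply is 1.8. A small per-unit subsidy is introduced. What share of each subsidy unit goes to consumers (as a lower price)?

For a small subsidy around the equilibrium, the benefit split depends on the relative slopes, which at a point are proportional to the elasticities.
Buyer share = εs/(εs + |εd|) = 1.8/(1.8 + 0.8) = 9/13; seller share = |εd|/(εs + |εd|) = 4/13.

Consumer share = 9/13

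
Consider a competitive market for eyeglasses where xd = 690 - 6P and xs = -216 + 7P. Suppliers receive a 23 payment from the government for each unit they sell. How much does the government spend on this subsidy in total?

Government cost = 103500/13

Pre-subsidy: 690 - 6P = -216 + 7P gives P* = 906/13, x* = 3534/13.
With the subsidy, sellers receive Ps = Pb + 23 for each unit, where Pb is the price buyers pay.
Supply in terms of Pb becomes xs = -216 + 7(Pb + 23) = -55 + 7Pb. Setting this equal to demand: 690 - 6Pb = -55 + 7Pb, so Pb = 745/13.
Sellers receive Ps = 745/13 + 23 = 1044/13; x' = 690 − 6·(745/13) = 4500/13.
Government outlay = subsidy × quantity = 23 × 4500/13 = 103500/13.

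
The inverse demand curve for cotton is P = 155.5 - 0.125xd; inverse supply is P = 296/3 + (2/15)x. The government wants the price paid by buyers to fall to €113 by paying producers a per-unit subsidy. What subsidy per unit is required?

At a buyer price of 113, quantity demanded is 1244 − 8·113 = 340.
Sellers supply 340 only when they receive Ps = 296/3 + (2/15)·340 = 144.
s = Ps − Pb = 144 − 113 = 31.

Required subsidy s = €31 per unit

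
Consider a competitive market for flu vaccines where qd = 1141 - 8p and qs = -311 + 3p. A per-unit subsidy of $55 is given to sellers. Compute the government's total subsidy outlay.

Government cost = $11275

Pre-subsidy: 1141 - 8p = -311 + 3p gives p* = 132, q* = 85.
With the subsidy, sellers receive ps = pb + 55 for each unit, where pb is the price buyers pay.
Supply in terms of pb becomes qs = -311 + 3(pb + 55) = -146 + 3pb. Setting this equal to demand: 1141 - 8pb = -146 + 3pb, so pb = 117.
Sellers receive ps = 117 + 55 = 172; q' = 1141 − 8·117 = 205.
Government outlay = subsidy × quantity = 55 × 205 = 11275.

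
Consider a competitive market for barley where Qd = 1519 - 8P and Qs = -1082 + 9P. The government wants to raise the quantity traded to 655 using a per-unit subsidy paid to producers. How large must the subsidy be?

Required subsidy s = 85 per unit

At Q = 655, invert demand for the buyer price: Pb = (1519 − 655)/8 = 108; invert supply for the seller price: Ps = (655 − (-1082))/9 = 193.
The subsidy must fill the gap: s = Ps − Pb = 193 − 108 = 85.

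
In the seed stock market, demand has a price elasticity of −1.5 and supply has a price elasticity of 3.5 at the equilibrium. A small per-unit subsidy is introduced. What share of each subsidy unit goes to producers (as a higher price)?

Producer share = 0.3

For a small subsidy around the equilibrium, the benefit split depends on the relative slopes, which at a point are proportional to the elasticities.
Buyer share = εs/(εs + |εd|) = 3.5/(3.5 + 1.5) = 0.7; seller share = |εd|/(εs + |εd|) = 0.3.
So producers capture 0.3 of the subsidy.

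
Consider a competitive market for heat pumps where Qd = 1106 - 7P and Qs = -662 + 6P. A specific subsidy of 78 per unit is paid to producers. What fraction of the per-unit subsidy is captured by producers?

Pre-subsidy: 1106 - 7P = -662 + 6P gives P* = 136, Q* = 154.
With the subsidy, sellers receive Ps = Pb + 78 for each unit, where Pb is the price buyers pay.
Supply in terms of Pb becomes Qs = -662 + 6(Pb + 78) = -194 + 6Pb. Setting this equal to demand: 1106 - 7Pb = -194 + 6Pb, so Pb = 100.
Sellers receive Ps = 100 + 78 = 178; Q' = 1106 − 7·100 = 406.
Buyers' price falls by P* − Pb = 136 − 100 = 36; sellers' price rises by Ps − P* = 178 − 136 = 42.
So producers capture 42/78 = 7/13 of each unit of subsidy.

Producer share = 7/13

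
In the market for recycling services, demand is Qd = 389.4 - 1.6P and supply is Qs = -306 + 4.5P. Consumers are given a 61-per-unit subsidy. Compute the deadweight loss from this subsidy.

Deadweight loss = 2196

Pre-subsidy: 389.4 - 1.6P = -306 + 4.5P gives P* = 114, Q* = 207.
With the rebate, buyers effectively pay Pb = Ps − 61, where Ps is the price sellers receive.
Demand in terms of Ps becomes Qd = 389.4 − 1.6(Ps − 61) = 487 - 1.6Ps. Setting this equal to supply: 487 - 1.6Ps = -306 + 4.5Ps, so Ps = 130.
Buyers pay Pb = 130 − 61 = 69; Q' = -306 + 4.5·130 = 279.
The subsidy expands output by 279 − 207 = 72 past the efficient level; on those units the gap between marginal cost and willingness to pay runs from 0 up to 61.
DWL = ½ × 61 × 72 = 2196.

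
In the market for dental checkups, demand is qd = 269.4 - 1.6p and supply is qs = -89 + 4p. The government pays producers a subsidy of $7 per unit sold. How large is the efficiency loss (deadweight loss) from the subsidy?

Pre-subsidy: 269.4 - 1.6p = -89 + 4p gives p* = 64, q* = 167.
With the subsidy, sellers receive ps = pb + 7 for each unit, where pb is the price buyers pay.
Supply in terms of pb becomes qs = -89 + 4(pb + 7) = -61 + 4pb. Setting this equal to demand: 269.4 - 1.6pb = -61 + 4pb, so pb = 59.
Sellers receive ps = 59 + 7 = 66; q' = 269.4 − 1.6·59 = 175.
The subsidy expands output by 175 − 167 = 8 past the efficient level; on those units the gap between marginal cost and willingness to pay runs from 0 up to 7.
DWL = ½ × 7 × 8 = 28.

Deadweight loss = $28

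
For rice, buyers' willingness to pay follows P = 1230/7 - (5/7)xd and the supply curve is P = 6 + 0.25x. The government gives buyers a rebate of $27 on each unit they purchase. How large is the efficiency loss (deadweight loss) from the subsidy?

Deadweight loss = $378

Pre-subsidy: 1230/7 - (5/7)x = 6 + 0.25x gives x* = 176 and P* = 50.
With the rebate, buyers effectively pay Pb = Ps − 27, where Ps is the price sellers receive.
On the curves, Pb = 1230/7 - (5/7)x and Ps = 6 + 0.25x; the wedge Ps − Pb = 27 gives 6 + 0.25x − (1230/7 - (5/7)x) = 27, so x' = 204.
Then Pb = 1230/7 − (5/7)·204 = 30 and Ps = 6 + 0.25·204 = 57.
The subsidy expands output by 204 − 176 = 28 past the efficient level; on those units the gap between marginal cost and willingness to pay runs from 0 up to 27.
DWL = ½ × 27 × 28 = 378.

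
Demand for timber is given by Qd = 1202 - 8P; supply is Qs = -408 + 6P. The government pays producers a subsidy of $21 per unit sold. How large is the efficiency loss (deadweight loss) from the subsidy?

Pre-subsidy: 1202 - 8P = -408 + 6P gives P* = 115, Q* = 282.
With the subsidy, sellers receive Ps = Pb + 21 for each unit, where Pb is the price buyers pay.
Supply in terms of Pb becomes Qs = -408 + 6(Pb + 21) = -282 + 6Pb. Setting this equal to demand: 1202 - 8Pb = -282 + 6Pb, so Pb = 106.
Sellers receive Ps = 106 + 21 = 127; Q' = 1202 − 8·106 = 354.
The subsidy expands output by 354 − 282 = 72 past the efficient level; on those units the gap between marginal cost and willingness to pay runs from 0 up to 21.
DWL = ½ × 21 × 72 = 756.

Deadweight loss = $756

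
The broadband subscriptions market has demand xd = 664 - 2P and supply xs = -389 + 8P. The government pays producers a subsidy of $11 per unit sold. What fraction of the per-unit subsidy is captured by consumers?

Consumer share = 0.8

Pre-subsidy: 664 - 2P = -389 + 8P gives P* = 105.3, x* = 453.4.
With the subsidy, sellers receive Ps = Pb + 11 for each unit, where Pb is the price buyers pay.
Supply in terms of Pb becomes xs = -389 + 8(Pb + 11) = -301 + 8Pb. Setting this equal to demand: 664 - 2Pb = -301 + 8Pb, so Pb = 96.5.
Sellers receive Ps = 96.5 + 11 = 107.5; x' = 664 − 2·96.5 = 471.
Buyers' price falls by P* − Pb = 105.3 − 96.5 = 8.8; sellers' price rises by Ps − P* = 107.5 − 105.3 = 2.2.
So consumers capture 8.8/11 = 0.8 of each unit of subsidy.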